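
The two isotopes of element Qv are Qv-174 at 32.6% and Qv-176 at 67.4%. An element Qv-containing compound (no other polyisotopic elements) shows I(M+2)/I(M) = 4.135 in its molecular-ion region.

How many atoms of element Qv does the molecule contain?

With n Qv atoms, P(M+2)/P(M) = C(n,1)·p^(n−1)q / p^n = n·q/p = n · 0.674/0.326.
n = 4.135 × 0.326/0.674 = 2.00 ≈ 2

2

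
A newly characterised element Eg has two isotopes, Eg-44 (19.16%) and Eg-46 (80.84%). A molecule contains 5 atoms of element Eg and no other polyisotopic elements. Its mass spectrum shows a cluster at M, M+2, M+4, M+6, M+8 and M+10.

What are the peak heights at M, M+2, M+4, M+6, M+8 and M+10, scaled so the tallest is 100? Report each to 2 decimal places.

0.06 : 1.33 : 11.23 : 47.40 : 100.00 : 84.38

Expanding (0.1916 + 0.8084)^5:
P(M) = 0.1916^5 = 0.000258
P(M+2) = 5 × 0.1916^4 × 0.8084^1 = 0.005447
P(M+4) = 10 × 0.1916^3 × 0.8084^2 = 0.045966
P(M+6) = 10 × 0.1916^2 × 0.8084^3 = 0.193941
P(M+8) = 5 × 0.1916^1 × 0.8084^4 = 0.409139
P(M+10) = 0.8084^5 = 0.345248
The M+8 peak is largest (0.409139); scaling to 100 gives 0.06 : 1.33 : 11.23 : 47.40 : 100.00 : 84.38.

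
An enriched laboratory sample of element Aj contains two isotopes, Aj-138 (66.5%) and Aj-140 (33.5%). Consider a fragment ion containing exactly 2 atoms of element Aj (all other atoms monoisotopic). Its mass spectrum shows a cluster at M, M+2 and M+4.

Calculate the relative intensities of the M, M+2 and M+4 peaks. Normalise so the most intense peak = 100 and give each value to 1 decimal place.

99.3 : 100.0 : 25.2

Each Aj atom is independently Aj-138 (p = 0.665) or Aj-140 (q = 0.335); the cluster is the binomial expansion (p + q)^2.
P(M) = 0.665^2 = 0.442225
P(M+2) = 2 × 0.665^1 × 0.335^1 = 0.445550
P(M+4) = 0.335^2 = 0.112225
The M+2 peak is largest (0.445550); scaling to 100 gives 99.3 : 100.0 : 25.2.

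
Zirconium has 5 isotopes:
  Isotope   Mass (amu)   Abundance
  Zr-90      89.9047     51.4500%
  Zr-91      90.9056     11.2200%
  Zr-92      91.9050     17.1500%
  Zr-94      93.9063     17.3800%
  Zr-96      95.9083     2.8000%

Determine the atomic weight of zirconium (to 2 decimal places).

Ar = Σ fᵢ·mᵢ = 0.514500 × 89.9047 + 0.112200 × 90.9056 + 0.171500 × 91.9050 + 0.173800 × 93.9063 + 0.028000 × 95.9083
= 46.25597 + 10.19961 + 15.76171 + 16.32091 + 2.68543 = 91.22363 amu

91.22 amu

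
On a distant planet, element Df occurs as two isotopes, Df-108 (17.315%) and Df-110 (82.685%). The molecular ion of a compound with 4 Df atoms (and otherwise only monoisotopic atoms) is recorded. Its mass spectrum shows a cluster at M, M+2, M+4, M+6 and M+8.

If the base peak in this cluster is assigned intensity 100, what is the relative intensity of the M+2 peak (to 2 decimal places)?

3.67

(0.17315 + 0.82685)^4 gives M 0.0009, M+2 0.0172, M+4 0.1230, M+6 0.3915, M+8 0.4674; the largest is M+8.
P(M+8) = C(4,4) × 0.17315^0 × 0.82685^4 = 1 × 1.0000 × 0.4674196 = 0.467420 (base)
P(M+2) = C(4,1) × 0.17315^3 × 0.82685^1 = 4 × 0.0051912 × 0.82685 = 0.017169
Relative intensity = 0.017169 / 0.467420 × 100 = 3.67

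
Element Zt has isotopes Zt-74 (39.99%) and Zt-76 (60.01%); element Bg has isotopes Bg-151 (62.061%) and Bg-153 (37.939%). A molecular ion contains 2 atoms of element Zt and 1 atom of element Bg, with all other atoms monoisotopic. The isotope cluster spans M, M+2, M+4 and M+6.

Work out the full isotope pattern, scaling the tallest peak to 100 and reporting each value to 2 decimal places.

Element Zt pattern (n=2): 0.15992001 : 0.47995998 : 0.36012001
Element Bg pattern (n=1): 0.62061 : 0.37939
Convolve the two distributions (both contribute in 2-u steps):
  M: 0.15992001×0.62061 = 0.099248
  M+2: 0.15992001×0.37939 + 0.47995998×0.62061 = 0.358540
  M+4: 0.47995998×0.37939 + 0.36012001×0.62061 = 0.405586
  M+6: 0.36012001×0.37939 = 0.136626
Scale to base peak (0.405586) = 100: 24.47 : 88.40 : 100.00 : 33.69

24.47 : 88.40 : 100.00 : 33.69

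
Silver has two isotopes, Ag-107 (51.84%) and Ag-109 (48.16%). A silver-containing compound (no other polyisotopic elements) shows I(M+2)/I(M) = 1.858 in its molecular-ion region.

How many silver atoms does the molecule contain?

2

With n Ag atoms, P(M+2)/P(M) = C(n,1)·p^(n−1)q / p^n = n·q/p = n · 0.4816/0.5184.
n = 1.858 × 0.5184/0.4816 = 2.00 ≈ 2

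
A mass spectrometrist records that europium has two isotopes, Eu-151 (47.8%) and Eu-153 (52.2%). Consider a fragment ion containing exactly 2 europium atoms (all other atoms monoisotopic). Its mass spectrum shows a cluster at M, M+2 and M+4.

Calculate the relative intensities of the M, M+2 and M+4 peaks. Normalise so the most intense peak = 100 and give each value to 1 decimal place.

Each Eu atom is independently Eu-151 (p = 0.478) or Eu-153 (q = 0.522); the cluster is the binomial expansion (p + q)^2.
P(M) = 0.478^2 = 0.228484
P(M+2) = 2 × 0.478^1 × 0.522^1 = 0.499032
P(M+4) = 0.522^2 = 0.272484
The M+2 peak is largest (0.499032); scaling to 100 gives 45.8 : 100.0 : 54.6.

45.8 : 100.0 : 54.6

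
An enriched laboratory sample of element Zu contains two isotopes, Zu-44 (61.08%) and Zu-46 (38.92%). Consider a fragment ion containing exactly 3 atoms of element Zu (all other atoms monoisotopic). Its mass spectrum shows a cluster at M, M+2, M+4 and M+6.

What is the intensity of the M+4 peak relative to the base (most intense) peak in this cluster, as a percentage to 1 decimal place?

Term probabilities: M 0.2279, M+2 0.4356, M+4 0.2776, M+6 0.0590. Base peak = M+2.
P(M+2) = C(3,1) × 0.6108^2 × 0.3892^1 = 3 × 0.37307664 × 0.3892 = 0.435604 (base)
P(M+4) = C(3,2) × 0.6108^1 × 0.3892^2 = 3 × 0.6108 × 0.15147664 = 0.277566
Relative intensity = 0.277566 / 0.435604 × 100 = 63.7

63.7%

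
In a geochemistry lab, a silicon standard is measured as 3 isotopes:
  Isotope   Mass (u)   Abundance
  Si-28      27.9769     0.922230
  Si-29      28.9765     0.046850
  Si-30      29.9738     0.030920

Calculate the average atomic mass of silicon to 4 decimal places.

28.0855 u

Ar = Σ fᵢ·mᵢ = 0.922230 × 27.9769 + 0.046850 × 28.9765 + 0.030920 × 29.9738
= 25.80114 + 1.35755 + 0.92679 = 28.08548 u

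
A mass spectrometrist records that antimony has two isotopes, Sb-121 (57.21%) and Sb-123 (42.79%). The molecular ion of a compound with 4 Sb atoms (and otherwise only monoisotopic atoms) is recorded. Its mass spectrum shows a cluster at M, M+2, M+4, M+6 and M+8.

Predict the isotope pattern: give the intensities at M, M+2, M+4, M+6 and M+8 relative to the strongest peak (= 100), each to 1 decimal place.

29.8 : 89.1 : 100.0 : 49.9 : 9.3

Expanding (0.5721 + 0.4279)^4:
P(M) = 0.5721^4 = 0.107124
P(M+2) = 4 × 0.5721^3 × 0.4279^1 = 0.320493
P(M+4) = 6 × 0.5721^2 × 0.4279^2 = 0.359567
P(M+6) = 4 × 0.5721^1 × 0.4279^3 = 0.179291
P(M+8) = 0.4279^4 = 0.033525
The M+4 peak is largest (0.359567); scaling to 100 gives 29.8 : 89.1 : 100.0 : 49.9 : 9.3.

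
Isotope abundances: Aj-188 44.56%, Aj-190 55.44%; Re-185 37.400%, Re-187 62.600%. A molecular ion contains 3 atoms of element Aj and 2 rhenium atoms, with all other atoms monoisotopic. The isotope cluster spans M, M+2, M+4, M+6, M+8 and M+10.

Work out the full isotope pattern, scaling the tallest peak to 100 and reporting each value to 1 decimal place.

3.6 : 25.4 : 71.4 : 100.0 : 69.7 : 19.3

Element Aj pattern (n=3): 0.08847805 : 0.33024393 : 0.41087799 : 0.17040003
Rhenium pattern (n=2): 0.139876 : 0.468248 : 0.391876
Convolve the two distributions (both contribute in 2-u steps):
  M: 0.08847805×0.139876 = 0.012376
  M+2: 0.08847805×0.468248 + 0.33024393×0.139876 = 0.087623
  M+4: 0.08847805×0.391876 + 0.33024393×0.468248 + 0.41087799×0.139876 = 0.246780
  M+6: 0.33024393×0.391876 + 0.41087799×0.468248 + 0.17040003×0.139876 = 0.345642
  M+8: 0.41087799×0.391876 + 0.17040003×0.468248 = 0.240803
  M+10: 0.17040003×0.391876 = 0.066776
Scale to base peak (0.345642) = 100: 3.6 : 25.4 : 71.4 : 100.0 : 69.7 : 19.3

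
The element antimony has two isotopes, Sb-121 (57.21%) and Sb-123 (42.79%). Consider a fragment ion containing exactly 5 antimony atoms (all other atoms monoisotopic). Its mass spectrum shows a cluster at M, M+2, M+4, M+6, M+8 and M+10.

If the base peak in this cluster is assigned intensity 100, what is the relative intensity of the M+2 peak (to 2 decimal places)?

Term probabilities: M 0.0613, M+2 0.2292, M+4 0.3428, M+6 0.2564, M+8 0.0959, M+10 0.0143. Base peak = M+4.
P(M+4) = C(5,2) × 0.5721^3 × 0.4279^2 = 10 × 0.18724742 × 0.18309841 = 0.342847 (base)
P(M+2) = C(5,1) × 0.5721^4 × 0.4279^1 = 5 × 0.10712425 × 0.4279 = 0.229192
Relative intensity = 0.229192 / 0.342847 × 100 = 66.85

66.85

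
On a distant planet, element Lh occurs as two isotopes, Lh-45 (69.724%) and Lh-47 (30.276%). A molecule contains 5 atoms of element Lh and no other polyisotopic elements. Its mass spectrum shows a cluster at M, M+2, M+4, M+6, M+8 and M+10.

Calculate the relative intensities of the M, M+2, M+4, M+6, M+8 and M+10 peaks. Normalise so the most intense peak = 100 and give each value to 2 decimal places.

46.06 : 100.00 : 86.85 : 37.71 : 8.19 : 0.71

The 5 Lh atoms are independent, so intensities follow the terms of (0.69724 + 0.30276)^5.
P(M) = 0.69724^5 = 0.164783
P(M+2) = 5 × 0.69724^4 × 0.30276^1 = 0.357765
P(M+4) = 10 × 0.69724^3 × 0.30276^2 = 0.310702
P(M+6) = 10 × 0.69724^2 × 0.30276^3 = 0.134915
P(M+8) = 5 × 0.69724^1 × 0.30276^4 = 0.029292
P(M+10) = 0.30276^5 = 0.002544
The M+2 peak is largest (0.357765); scaling to 100 gives 46.06 : 100.00 : 86.85 : 37.71 : 8.19 : 0.71.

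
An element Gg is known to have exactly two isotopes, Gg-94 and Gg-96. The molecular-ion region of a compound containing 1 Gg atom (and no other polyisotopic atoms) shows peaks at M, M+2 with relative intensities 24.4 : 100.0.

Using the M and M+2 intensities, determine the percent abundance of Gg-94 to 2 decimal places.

Write p for the Gg-94 fraction. I(M+2)/I(M) = [C(1,1)·p^0·(1−p)] / p^1 = 1·(1−p)/p = 100.0/24.4 = 4.0984
(1−p)/p = 4.0984/1 = 4.0984  ⇒  p = 1/(1 + 4.0984) = 0.1961
Gg-94: 19.61%, Gg-96: 80.39%.

19.61%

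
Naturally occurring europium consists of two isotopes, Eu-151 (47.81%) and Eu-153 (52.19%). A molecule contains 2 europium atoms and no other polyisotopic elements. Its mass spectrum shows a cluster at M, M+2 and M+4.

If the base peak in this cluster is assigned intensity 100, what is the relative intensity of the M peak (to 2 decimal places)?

45.80

Term probabilities: M 0.2286, M+2 0.4990, M+4 0.2724. Base peak = M+2.
P(M+2) = C(2,1) × 0.4781^1 × 0.5219^1 = 2 × 0.4781 × 0.5219 = 0.499041 (base)
P(M) = C(2,0) × 0.4781^2 × 0.5219^0 = 1 × 0.22857961 × 1.0000 = 0.228580
Relative intensity = 0.228580 / 0.499041 × 100 = 45.80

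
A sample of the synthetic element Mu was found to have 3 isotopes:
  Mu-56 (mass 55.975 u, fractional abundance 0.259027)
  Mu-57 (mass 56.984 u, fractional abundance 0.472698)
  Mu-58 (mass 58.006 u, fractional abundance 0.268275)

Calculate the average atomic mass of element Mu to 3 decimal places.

56.997 u

The abundance-weighted mean is 0.259027 × 55.975 + 0.472698 × 56.984 + 0.268275 × 58.006
= 14.4990 + 26.9362 + 15.5616 = 56.9968 u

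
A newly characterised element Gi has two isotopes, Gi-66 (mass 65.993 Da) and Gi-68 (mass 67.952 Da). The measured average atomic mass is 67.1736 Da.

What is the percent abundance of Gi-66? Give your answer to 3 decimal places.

39.735%

Writing the weighted mean with unknown fraction x of Gi-66:
65.993·x + 67.952·(1 − x) = 67.1736
(65.993 − 67.952)·x = 67.1736 − 67.952
x = -0.7784 / -1.959 = 0.39735 → 39.735% Gi-66, 60.265% Gi-68.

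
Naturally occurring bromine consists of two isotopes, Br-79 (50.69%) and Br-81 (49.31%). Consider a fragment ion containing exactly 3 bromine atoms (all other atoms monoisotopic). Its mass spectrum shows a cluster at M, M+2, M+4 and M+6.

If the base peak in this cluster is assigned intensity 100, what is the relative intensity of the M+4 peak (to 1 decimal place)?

Term probabilities: M 0.1302, M+2 0.3801, M+4 0.3698, M+6 0.1199. Base peak = M+2.
P(M+2) = C(3,1) × 0.5069^2 × 0.4931^1 = 3 × 0.25694761 × 0.4931 = 0.380103 (base)
P(M+4) = C(3,2) × 0.5069^1 × 0.4931^2 = 3 × 0.5069 × 0.24314761 = 0.369755
Relative intensity = 0.369755 / 0.380103 × 100 = 97.3

97.3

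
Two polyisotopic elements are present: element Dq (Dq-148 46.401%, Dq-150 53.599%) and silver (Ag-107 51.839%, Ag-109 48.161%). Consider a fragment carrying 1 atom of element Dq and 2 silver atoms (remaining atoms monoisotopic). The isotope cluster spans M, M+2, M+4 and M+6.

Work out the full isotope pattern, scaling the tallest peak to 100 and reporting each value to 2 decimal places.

Element Dq pattern (n=1): 0.46401 : 0.53599
Silver pattern (n=2): 0.26872819 : 0.49932362 : 0.23194819
Convolve the two distributions (both contribute in 2-u steps):
  M: 0.46401×0.26872819 = 0.124693
  M+2: 0.46401×0.49932362 + 0.53599×0.26872819 = 0.375727
  M+4: 0.46401×0.23194819 + 0.53599×0.49932362 = 0.375259
  M+6: 0.53599×0.23194819 = 0.124322
Scale to base peak (0.375727) = 100: 33.19 : 100.00 : 99.88 : 33.09

33.19 : 100.00 : 99.88 : 33.09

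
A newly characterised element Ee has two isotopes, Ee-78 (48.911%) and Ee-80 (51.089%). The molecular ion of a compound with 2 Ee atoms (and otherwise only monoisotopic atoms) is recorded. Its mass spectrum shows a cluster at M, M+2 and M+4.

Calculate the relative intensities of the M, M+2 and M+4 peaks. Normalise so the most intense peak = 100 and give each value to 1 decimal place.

Expanding (0.48911 + 0.51089)^2:
P(M) = 0.48911^2 = 0.239229
P(M+2) = 2 × 0.48911^1 × 0.51089^1 = 0.499763
P(M+4) = 0.51089^2 = 0.261009
The M+2 peak is largest (0.499763); scaling to 100 gives 47.9 : 100.0 : 52.2.

47.9 : 100.0 : 52.2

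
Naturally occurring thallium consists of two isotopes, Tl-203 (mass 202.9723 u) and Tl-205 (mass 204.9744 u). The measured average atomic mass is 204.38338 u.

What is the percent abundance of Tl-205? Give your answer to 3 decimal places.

70.480%

With x = fraction of Tl-203 (so Tl-205 is 1 − x):
202.9723·x + 204.9744·(1 − x) = 204.38338
(202.9723 − 204.9744)·x = 204.38338 − 204.9744
x = -0.59102 / -2.0021 = 0.29520 → 29.520% Tl-203, 70.480% Tl-205.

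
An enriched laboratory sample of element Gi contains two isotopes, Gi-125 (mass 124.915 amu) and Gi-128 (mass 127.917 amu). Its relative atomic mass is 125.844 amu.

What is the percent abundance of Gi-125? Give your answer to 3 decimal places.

Let x be the fractional abundance of Gi-125; then Gi-128 has abundance 1 − x.
124.915·x + 127.917·(1 − x) = 125.844
(124.915 − 127.917)·x = 125.844 − 127.917
x = -2.073 / -3.002 = 0.69054 → 69.054% Gi-125, 30.946% Gi-128.

69.054%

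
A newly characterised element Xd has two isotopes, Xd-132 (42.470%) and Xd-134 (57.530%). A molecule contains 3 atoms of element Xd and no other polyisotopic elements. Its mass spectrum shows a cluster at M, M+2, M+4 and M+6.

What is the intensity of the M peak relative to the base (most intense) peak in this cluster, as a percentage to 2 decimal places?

Binomial terms of (0.42470 + 0.57530)^3: M 0.0766, M+2 0.3113, M+4 0.4217, M+6 0.1904 → M+4 is the base peak.
P(M+4) = C(3,2) × 0.42470^1 × 0.57530^2 = 3 × 0.4247 × 0.33097009 = 0.421689 (base)
P(M) = C(3,0) × 0.42470^3 × 0.57530^0 = 1 × 0.07660318 × 1.0000 = 0.076603
Relative intensity = 0.076603 / 0.421689 × 100 = 18.17

18.17%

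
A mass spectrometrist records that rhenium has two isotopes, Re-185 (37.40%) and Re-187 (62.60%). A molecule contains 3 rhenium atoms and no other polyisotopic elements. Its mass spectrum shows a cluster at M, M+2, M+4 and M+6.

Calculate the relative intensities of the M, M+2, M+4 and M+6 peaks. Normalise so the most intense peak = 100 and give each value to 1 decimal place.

11.9 : 59.7 : 100.0 : 55.8

The 3 Re atoms are independent, so intensities follow the terms of (0.3740 + 0.6260)^3.
P(M) = 0.3740^3 = 0.052314
P(M+2) = 3 × 0.3740^2 × 0.6260^1 = 0.262687
P(M+4) = 3 × 0.3740^1 × 0.6260^2 = 0.439685
P(M+6) = 0.6260^3 = 0.245314
The M+4 peak is largest (0.439685); scaling to 100 gives 11.9 : 59.7 : 100.0 : 55.8.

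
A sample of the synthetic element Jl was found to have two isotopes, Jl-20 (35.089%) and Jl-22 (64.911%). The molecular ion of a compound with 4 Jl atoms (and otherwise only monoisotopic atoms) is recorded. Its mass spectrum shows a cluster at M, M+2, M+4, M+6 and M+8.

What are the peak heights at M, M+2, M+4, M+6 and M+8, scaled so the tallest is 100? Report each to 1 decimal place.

Expanding (0.35089 + 0.64911)^4:
P(M) = 0.35089^4 = 0.015159
P(M+2) = 4 × 0.35089^3 × 0.64911^1 = 0.112174
P(M+4) = 6 × 0.35089^2 × 0.64911^2 = 0.311265
P(M+6) = 4 × 0.35089^1 × 0.64911^3 = 0.383872
P(M+8) = 0.64911^4 = 0.177531
The M+6 peak is largest (0.383872); scaling to 100 gives 3.9 : 29.2 : 81.1 : 100.0 : 46.2.

3.9 : 29.2 : 81.1 : 100.0 : 46.2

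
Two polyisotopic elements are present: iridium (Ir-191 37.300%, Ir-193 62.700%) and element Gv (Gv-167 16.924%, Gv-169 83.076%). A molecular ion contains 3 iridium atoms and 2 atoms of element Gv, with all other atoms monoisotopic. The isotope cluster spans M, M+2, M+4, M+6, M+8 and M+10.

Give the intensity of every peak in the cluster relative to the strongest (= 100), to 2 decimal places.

0.40 : 5.92 : 32.72 : 83.50 : 100.00 : 45.62

Iridium pattern (n=3): 0.05189512 : 0.26170165 : 0.43991135 : 0.24649188
Element Gv pattern (n=2): 0.02864218 : 0.28119564 : 0.69016218
Convolve the two distributions (both contribute in 2-u steps):
  M: 0.05189512×0.02864218 = 0.001486
  M+2: 0.05189512×0.28119564 + 0.26170165×0.02864218 = 0.022088
  M+4: 0.05189512×0.69016218 + 0.26170165×0.28119564 + 0.43991135×0.02864218 = 0.122005
  M+6: 0.26170165×0.69016218 + 0.43991135×0.28119564 + 0.24649188×0.02864218 = 0.311378
  M+8: 0.43991135×0.69016218 + 0.24649188×0.28119564 = 0.372923
  M+10: 0.24649188×0.69016218 = 0.170119
Scale to base peak (0.372923) = 100: 0.40 : 5.92 : 32.72 : 83.50 : 100.00 : 45.62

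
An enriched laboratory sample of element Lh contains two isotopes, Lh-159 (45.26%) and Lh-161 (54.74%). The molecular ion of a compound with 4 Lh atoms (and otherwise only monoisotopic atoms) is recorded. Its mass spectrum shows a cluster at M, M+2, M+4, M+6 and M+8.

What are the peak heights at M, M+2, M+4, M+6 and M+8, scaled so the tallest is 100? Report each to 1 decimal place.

11.4 : 55.1 : 100.0 : 80.6 : 24.4

Expanding (0.4526 + 0.5474)^4:
P(M) = 0.4526^4 = 0.041962
P(M+2) = 4 × 0.4526^3 × 0.5474^1 = 0.203006
P(M+4) = 6 × 0.4526^2 × 0.5474^2 = 0.368290
P(M+6) = 4 × 0.4526^1 × 0.5474^3 = 0.296954
P(M+8) = 0.5474^4 = 0.089788
The M+4 peak is largest (0.368290); scaling to 100 gives 11.4 : 55.1 : 100.0 : 80.6 : 24.4.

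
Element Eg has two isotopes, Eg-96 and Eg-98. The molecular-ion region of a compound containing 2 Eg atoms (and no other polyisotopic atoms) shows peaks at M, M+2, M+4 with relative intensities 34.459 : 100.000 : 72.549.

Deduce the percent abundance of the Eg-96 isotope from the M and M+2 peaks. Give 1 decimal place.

40.8%

Let p = fractional abundance of Eg-96. I(M+2)/I(M) = [C(2,1)·p^1·(1−p)] / p^2 = 2·(1−p)/p = 100.000/34.459 = 2.9020
(1−p)/p = 2.9020/2 = 1.4510  ⇒  p = 1/(1 + 1.4510) = 0.4080
Eg-96: 40.8%, Eg-98: 59.2%.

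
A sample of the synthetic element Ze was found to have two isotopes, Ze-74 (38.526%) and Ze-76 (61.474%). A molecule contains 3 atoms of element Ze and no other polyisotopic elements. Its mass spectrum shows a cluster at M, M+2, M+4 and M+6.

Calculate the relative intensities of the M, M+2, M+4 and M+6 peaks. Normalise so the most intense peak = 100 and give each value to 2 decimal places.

13.09 : 62.67 : 100.00 : 53.19

Each Ze atom is independently Ze-74 (p = 0.38526) or Ze-76 (q = 0.61474); the cluster is the binomial expansion (p + q)^3.
P(M) = 0.38526^3 = 0.057182
P(M+2) = 3 × 0.38526^2 × 0.61474^1 = 0.273729
P(M+4) = 3 × 0.38526^1 × 0.61474^2 = 0.436775
P(M+6) = 0.61474^3 = 0.232313
The M+4 peak is largest (0.436775); scaling to 100 gives 13.09 : 62.67 : 100.00 : 53.19.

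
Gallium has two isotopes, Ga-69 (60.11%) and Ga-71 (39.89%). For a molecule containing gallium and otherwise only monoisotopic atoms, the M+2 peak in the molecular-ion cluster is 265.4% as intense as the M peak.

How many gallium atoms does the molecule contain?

With n Ga atoms, P(M+2)/P(M) = C(n,1)·p^(n−1)q / p^n = n·q/p = n · 0.3989/0.6011.
n = 2.654 × 0.6011/0.3989 = 4.00 ≈ 4

4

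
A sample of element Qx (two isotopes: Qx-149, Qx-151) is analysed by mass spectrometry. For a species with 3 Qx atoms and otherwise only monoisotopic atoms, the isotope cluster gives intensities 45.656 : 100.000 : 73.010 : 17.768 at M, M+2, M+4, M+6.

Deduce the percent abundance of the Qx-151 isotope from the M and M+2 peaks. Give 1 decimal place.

42.2%

Write p for the Qx-149 fraction. I(M+2)/I(M) = [C(3,1)·p^2·(1−p)] / p^3 = 3·(1−p)/p = 100.000/45.656 = 2.1903
(1−p)/p = 2.1903/3 = 0.7301  ⇒  p = 1/(1 + 0.7301) = 0.5780
Qx-149: 57.8%, Qx-151: 42.2%.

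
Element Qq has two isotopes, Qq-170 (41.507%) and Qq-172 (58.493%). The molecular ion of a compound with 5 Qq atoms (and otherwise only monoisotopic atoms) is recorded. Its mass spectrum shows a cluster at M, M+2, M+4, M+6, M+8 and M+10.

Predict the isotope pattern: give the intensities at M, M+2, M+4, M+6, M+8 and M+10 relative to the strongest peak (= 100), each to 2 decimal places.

Expanding (0.41507 + 0.58493)^5:
P(M) = 0.41507^5 = 0.012320
P(M+2) = 5 × 0.41507^4 × 0.58493^1 = 0.086808
P(M+4) = 10 × 0.41507^3 × 0.58493^2 = 0.244665
P(M+6) = 10 × 0.41507^2 × 0.58493^3 = 0.344790
P(M+8) = 5 × 0.41507^1 × 0.58493^4 = 0.242944
P(M+10) = 0.58493^5 = 0.068473
The M+6 peak is largest (0.344790); scaling to 100 gives 3.57 : 25.18 : 70.96 : 100.00 : 70.46 : 19.86.

3.57 : 25.18 : 70.96 : 100.00 : 70.46 : 19.86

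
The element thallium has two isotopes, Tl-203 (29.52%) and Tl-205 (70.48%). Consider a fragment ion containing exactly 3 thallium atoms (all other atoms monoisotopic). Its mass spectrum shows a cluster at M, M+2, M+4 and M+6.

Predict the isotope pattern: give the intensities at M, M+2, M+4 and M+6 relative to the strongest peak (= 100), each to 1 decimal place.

Each Tl atom is independently Tl-203 (p = 0.2952) or Tl-205 (q = 0.7048); the cluster is the binomial expansion (p + q)^3.
P(M) = 0.2952^3 = 0.025725
P(M+2) = 3 × 0.2952^2 × 0.7048^1 = 0.184255
P(M+4) = 3 × 0.2952^1 × 0.7048^2 = 0.439916
P(M+6) = 0.7048^3 = 0.350104
The M+4 peak is largest (0.439916); scaling to 100 gives 5.8 : 41.9 : 100.0 : 79.6.

5.8 : 41.9 : 100.0 : 79.6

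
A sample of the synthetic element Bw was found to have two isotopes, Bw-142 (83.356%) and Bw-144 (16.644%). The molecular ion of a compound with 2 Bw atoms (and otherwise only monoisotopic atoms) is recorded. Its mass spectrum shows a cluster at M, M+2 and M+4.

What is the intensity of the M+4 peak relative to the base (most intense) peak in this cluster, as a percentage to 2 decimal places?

Term probabilities: M 0.6948, M+2 0.2775, M+4 0.0277. Base peak = M.
P(M) = C(2,0) × 0.83356^2 × 0.16644^0 = 1 × 0.69482227 × 1.0000 = 0.694822 (base)
P(M+4) = C(2,2) × 0.83356^0 × 0.16644^2 = 1 × 1.0000 × 0.02770227 = 0.027702
Relative intensity = 0.027702 / 0.694822 × 100 = 3.99

3.99%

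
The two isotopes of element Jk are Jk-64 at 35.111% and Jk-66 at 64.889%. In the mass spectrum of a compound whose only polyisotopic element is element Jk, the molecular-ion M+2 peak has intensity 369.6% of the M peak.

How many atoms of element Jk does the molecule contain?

2

For n independent Jk atoms, I(M+2)/I(M) = n · (abundance Jk-66) / (abundance Jk-64) = n · 0.64889/0.35111.
n = 3.696 × 0.35111/0.64889 = 2.00 ≈ 2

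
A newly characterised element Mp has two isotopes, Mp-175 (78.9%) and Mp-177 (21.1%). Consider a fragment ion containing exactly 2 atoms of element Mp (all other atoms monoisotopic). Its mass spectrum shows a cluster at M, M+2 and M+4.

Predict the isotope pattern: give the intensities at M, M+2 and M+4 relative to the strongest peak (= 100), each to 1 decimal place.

Each Mp atom is independently Mp-175 (p = 0.789) or Mp-177 (q = 0.211); the cluster is the binomial expansion (p + q)^2.
P(M) = 0.789^2 = 0.622521
P(M+2) = 2 × 0.789^1 × 0.211^1 = 0.332958
P(M+4) = 0.211^2 = 0.044521
The M peak is largest (0.622521); scaling to 100 gives 100.0 : 53.5 : 7.2.

100.0 : 53.5 : 7.2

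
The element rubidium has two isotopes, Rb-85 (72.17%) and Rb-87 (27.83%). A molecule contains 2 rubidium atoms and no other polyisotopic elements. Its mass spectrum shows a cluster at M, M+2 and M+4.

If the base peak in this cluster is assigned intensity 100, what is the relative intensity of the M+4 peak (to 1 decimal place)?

Binomial terms of (0.7217 + 0.2783)^2: M 0.5209, M+2 0.4017, M+4 0.0775 → M is the base peak.
P(M) = C(2,0) × 0.7217^2 × 0.2783^0 = 1 × 0.52085089 × 1.0000 = 0.520851 (base)
P(M+4) = C(2,2) × 0.7217^0 × 0.2783^2 = 1 × 1.0000 × 0.07745089 = 0.077451
Relative intensity = 0.077451 / 0.520851 × 100 = 14.9

14.9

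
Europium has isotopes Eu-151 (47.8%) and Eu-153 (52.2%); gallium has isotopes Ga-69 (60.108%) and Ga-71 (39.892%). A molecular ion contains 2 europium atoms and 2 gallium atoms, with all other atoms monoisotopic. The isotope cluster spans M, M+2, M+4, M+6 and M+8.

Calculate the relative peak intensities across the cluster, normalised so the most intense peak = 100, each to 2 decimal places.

22.06 : 77.48 : 100.00 : 56.15 : 11.59

Europium pattern (n=2): 0.228484 : 0.499032 : 0.272484
Gallium pattern (n=2): 0.36129717 : 0.47956567 : 0.15913717
Convolve the two distributions (both contribute in 2-u steps):
  M: 0.228484×0.36129717 = 0.082551
  M+2: 0.228484×0.47956567 + 0.499032×0.36129717 = 0.289872
  M+4: 0.228484×0.15913717 + 0.499032×0.47956567 + 0.272484×0.36129717 = 0.374127
  M+6: 0.499032×0.15913717 + 0.272484×0.47956567 = 0.210089
  M+8: 0.272484×0.15913717 = 0.043362
Scale to base peak (0.374127) = 100: 22.06 : 77.48 : 100.00 : 56.15 : 11.59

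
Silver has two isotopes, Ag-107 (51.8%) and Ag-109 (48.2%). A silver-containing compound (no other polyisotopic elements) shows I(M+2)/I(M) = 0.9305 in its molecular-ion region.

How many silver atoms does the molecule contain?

With n Ag atoms, P(M+2)/P(M) = C(n,1)·p^(n−1)q / p^n = n·q/p = n · 0.482/0.518.
n = 0.9305 × 0.518/0.482 = 1.00 ≈ 1

1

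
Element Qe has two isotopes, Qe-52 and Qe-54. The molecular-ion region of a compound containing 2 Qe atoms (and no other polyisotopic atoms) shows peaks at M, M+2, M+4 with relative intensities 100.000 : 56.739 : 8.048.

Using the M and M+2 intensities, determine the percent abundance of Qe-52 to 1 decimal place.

Write p for the Qe-52 fraction. I(M+2)/I(M) = [C(2,1)·p^1·(1−p)] / p^2 = 2·(1−p)/p = 56.739/100.000 = 0.5674
(1−p)/p = 0.5674/2 = 0.2837  ⇒  p = 1/(1 + 0.2837) = 0.7790
Qe-52: 77.9%, Qe-54: 22.1%.

77.9%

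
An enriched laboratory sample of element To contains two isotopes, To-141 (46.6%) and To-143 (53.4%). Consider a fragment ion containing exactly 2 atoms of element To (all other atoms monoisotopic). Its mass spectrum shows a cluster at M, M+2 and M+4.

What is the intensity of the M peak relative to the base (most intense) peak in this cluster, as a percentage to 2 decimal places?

43.63%

(0.466 + 0.534)^2 gives M 0.2172, M+2 0.4977, M+4 0.2852; the largest is M+2.
P(M+2) = C(2,1) × 0.466^1 × 0.534^1 = 2 × 0.4660 × 0.5340 = 0.497688 (base)
P(M) = C(2,0) × 0.466^2 × 0.534^0 = 1 × 0.217156 × 1.0000 = 0.217156
Relative intensity = 0.217156 / 0.497688 × 100 = 43.63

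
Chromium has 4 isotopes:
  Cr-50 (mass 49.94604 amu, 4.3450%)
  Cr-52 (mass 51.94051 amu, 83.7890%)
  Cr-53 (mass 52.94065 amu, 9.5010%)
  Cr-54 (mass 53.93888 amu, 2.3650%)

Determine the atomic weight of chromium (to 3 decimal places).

51.996 amu

Average mass = Σ (abundance × isotope mass) = 0.043450 × 49.94604 + 0.837890 × 51.94051 + 0.095010 × 52.94065 + 0.023650 × 53.93888
= 2.170155 + 43.520434 + 5.029891 + 1.275655 = 51.996135 amu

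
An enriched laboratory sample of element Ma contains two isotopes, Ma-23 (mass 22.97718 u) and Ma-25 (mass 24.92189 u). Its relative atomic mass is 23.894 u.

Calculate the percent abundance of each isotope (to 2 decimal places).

Let x be the fractional abundance of Ma-23; then Ma-25 has abundance 1 − x.
22.97718·x + 24.92189·(1 − x) = 23.894
(22.97718 − 24.92189)·x = 23.894 − 24.92189
x = -1.02789 / -1.94471 = 0.52856 → 52.86% Ma-23, 47.14% Ma-25.

Ma-23: 52.86%, Ma-25: 47.14%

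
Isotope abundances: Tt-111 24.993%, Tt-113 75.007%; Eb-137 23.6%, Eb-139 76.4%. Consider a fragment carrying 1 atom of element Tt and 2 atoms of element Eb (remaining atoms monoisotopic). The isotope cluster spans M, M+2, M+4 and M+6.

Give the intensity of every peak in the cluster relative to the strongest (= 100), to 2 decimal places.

Element Tt pattern (n=1): 0.24993 : 0.75007
Element Eb pattern (n=2): 0.055696 : 0.360608 : 0.583696
Convolve the two distributions (both contribute in 2-u steps):
  M: 0.24993×0.055696 = 0.013920
  M+2: 0.24993×0.360608 + 0.75007×0.055696 = 0.131903
  M+4: 0.24993×0.583696 + 0.75007×0.360608 = 0.416364
  M+6: 0.75007×0.583696 = 0.437813
Scale to base peak (0.437813) = 100: 3.18 : 30.13 : 95.10 : 100.00

3.18 : 30.13 : 95.10 : 100.00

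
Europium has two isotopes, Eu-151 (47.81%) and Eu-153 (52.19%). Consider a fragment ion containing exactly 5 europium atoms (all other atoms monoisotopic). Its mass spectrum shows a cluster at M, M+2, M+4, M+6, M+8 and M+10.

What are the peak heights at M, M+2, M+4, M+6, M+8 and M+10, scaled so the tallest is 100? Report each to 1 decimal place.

7.7 : 42.0 : 91.6 : 100.0 : 54.6 : 11.9

Each Eu atom is independently Eu-151 (p = 0.4781) or Eu-153 (q = 0.5219); the cluster is the binomial expansion (p + q)^5.
P(M) = 0.4781^5 = 0.024980
P(M+2) = 5 × 0.4781^4 × 0.5219^1 = 0.136343
P(M+4) = 10 × 0.4781^3 × 0.5219^2 = 0.297667
P(M+6) = 10 × 0.4781^2 × 0.5219^3 = 0.324937
P(M+8) = 5 × 0.4781^1 × 0.5219^4 = 0.177353
P(M+10) = 0.5219^5 = 0.038720
The M+6 peak is largest (0.324937); scaling to 100 gives 7.7 : 42.0 : 91.6 : 100.0 : 54.6 : 11.9.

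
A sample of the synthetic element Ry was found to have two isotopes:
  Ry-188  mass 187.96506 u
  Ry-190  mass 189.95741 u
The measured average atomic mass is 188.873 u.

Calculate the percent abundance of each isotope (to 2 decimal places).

Ry-188: 54.43%, Ry-190: 45.57%

With x = fraction of Ry-188 (so Ry-190 is 1 − x):
187.96506·x + 189.95741·(1 − x) = 188.873
(187.96506 − 189.95741)·x = 188.873 − 189.95741
x = -1.08441 / -1.99235 = 0.54429 → 54.43% Ry-188, 45.57% Ry-190.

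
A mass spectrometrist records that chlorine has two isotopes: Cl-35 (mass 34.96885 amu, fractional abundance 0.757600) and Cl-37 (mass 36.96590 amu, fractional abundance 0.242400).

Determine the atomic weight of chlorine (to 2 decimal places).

35.45 amu

Average mass = Σ (abundance × isotope mass) = 0.757600 × 34.96885 + 0.242400 × 36.96590
= 26.492401 + 8.960534 = 35.452935 amu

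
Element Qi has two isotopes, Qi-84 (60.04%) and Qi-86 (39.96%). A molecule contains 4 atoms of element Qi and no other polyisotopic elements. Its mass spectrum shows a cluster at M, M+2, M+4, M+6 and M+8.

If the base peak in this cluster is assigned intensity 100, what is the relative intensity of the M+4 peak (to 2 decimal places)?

99.83

(0.6004 + 0.3996)^4 gives M 0.1299, M+2 0.3459, M+4 0.3454, M+6 0.1532, M+8 0.0255; the largest is M+2.
P(M+2) = C(4,1) × 0.6004^3 × 0.3996^1 = 4 × 0.21643229 × 0.3996 = 0.345945 (base)
P(M+4) = C(4,2) × 0.6004^2 × 0.3996^2 = 6 × 0.36048016 × 0.15968016 = 0.345369
Relative intensity = 0.345369 / 0.345945 × 100 = 99.83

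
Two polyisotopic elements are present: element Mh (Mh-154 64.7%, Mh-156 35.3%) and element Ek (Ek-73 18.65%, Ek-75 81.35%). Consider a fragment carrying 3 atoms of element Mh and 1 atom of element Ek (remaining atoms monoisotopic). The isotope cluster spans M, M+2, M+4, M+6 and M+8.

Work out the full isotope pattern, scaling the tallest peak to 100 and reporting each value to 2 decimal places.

12.45 : 74.68 : 100.00 : 50.52 : 8.82

Element Mh pattern (n=3): 0.27084002 : 0.44330693 : 0.24186607 : 0.04398698
Element Ek pattern (n=1): 0.1865 : 0.8135
Convolve the two distributions (both contribute in 2-u steps):
  M: 0.27084002×0.1865 = 0.050512
  M+2: 0.27084002×0.8135 + 0.44330693×0.1865 = 0.303005
  M+4: 0.44330693×0.8135 + 0.24186607×0.1865 = 0.405738
  M+6: 0.24186607×0.8135 + 0.04398698×0.1865 = 0.204962
  M+8: 0.04398698×0.8135 = 0.035783
Scale to base peak (0.405738) = 100: 12.45 : 74.68 : 100.00 : 50.52 : 8.82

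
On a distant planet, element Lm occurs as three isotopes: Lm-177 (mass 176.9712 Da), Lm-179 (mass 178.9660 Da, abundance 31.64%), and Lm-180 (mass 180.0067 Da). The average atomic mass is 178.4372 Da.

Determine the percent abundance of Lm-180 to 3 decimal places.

The remaining 68.36% is split between Lm-177 (fraction x) and Lm-180 (fraction 0.6836 − x).
Substituting: 176.9712x + 180.0067(0.6836 − x) = 121.8123576
(176.9712 − 180.0067)x = -1.24022252  ⇒  x = 0.40857, y = 0.27503
Lm-177: 40.857%, Lm-180: 27.503%.

27.503%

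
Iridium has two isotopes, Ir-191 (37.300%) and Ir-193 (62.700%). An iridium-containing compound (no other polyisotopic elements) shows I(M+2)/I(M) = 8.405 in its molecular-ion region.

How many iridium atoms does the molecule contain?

With n Ir atoms, P(M+2)/P(M) = C(n,1)·p^(n−1)q / p^n = n·q/p = n · 0.62700/0.37300.
n = 8.405 × 0.37300/0.62700 = 5.00 ≈ 5

5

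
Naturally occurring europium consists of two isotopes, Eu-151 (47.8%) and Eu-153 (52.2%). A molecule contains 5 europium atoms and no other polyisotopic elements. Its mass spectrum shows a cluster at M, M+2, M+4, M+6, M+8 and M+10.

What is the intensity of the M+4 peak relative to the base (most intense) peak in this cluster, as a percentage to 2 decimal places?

91.57%

(0.478 + 0.522)^5 gives M 0.0250, M+2 0.1363, M+4 0.2976, M+6 0.3250, M+8 0.1775, M+10 0.0388; the largest is M+6.
P(M+6) = C(5,3) × 0.478^2 × 0.522^3 = 10 × 0.228484 × 0.14223665 = 0.324988 (base)
P(M+4) = C(5,2) × 0.478^3 × 0.522^2 = 10 × 0.10921535 × 0.272484 = 0.297594
Relative intensity = 0.297594 / 0.324988 × 100 = 91.57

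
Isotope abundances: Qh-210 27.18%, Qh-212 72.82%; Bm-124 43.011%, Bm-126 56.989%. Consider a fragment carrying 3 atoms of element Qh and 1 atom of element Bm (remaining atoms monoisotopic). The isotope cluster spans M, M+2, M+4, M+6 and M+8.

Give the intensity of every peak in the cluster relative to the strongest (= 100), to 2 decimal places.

Element Qh pattern (n=3): 0.02007929 : 0.16138785 : 0.43238643 : 0.38614643
Element Bm pattern (n=1): 0.43011 : 0.56989
Convolve the two distributions (both contribute in 2-u steps):
  M: 0.02007929×0.43011 = 0.008636
  M+2: 0.02007929×0.56989 + 0.16138785×0.43011 = 0.080858
  M+4: 0.16138785×0.56989 + 0.43238643×0.43011 = 0.277947
  M+6: 0.43238643×0.56989 + 0.38614643×0.43011 = 0.412498
  M+8: 0.38614643×0.56989 = 0.220061
Scale to base peak (0.412498) = 100: 2.09 : 19.60 : 67.38 : 100.00 : 53.35

2.09 : 19.60 : 67.38 : 100.00 : 53.35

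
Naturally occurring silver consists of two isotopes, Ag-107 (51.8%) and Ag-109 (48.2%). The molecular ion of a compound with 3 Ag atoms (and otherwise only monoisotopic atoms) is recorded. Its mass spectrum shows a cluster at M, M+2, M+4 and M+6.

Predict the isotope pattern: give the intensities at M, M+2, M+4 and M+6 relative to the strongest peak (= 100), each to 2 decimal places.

35.82 : 100.00 : 93.05 : 28.86

Expanding (0.518 + 0.482)^3:
P(M) = 0.518^3 = 0.138992
P(M+2) = 3 × 0.518^2 × 0.482^1 = 0.387997
P(M+4) = 3 × 0.518^1 × 0.482^2 = 0.361031
P(M+6) = 0.482^3 = 0.111980
The M+2 peak is largest (0.387997); scaling to 100 gives 35.82 : 100.00 : 93.05 : 28.86.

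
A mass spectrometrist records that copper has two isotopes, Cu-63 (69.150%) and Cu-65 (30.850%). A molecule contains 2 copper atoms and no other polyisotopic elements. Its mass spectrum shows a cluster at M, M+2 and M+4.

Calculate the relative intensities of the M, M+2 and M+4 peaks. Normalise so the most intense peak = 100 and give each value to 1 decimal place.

100.0 : 89.2 : 19.9

The 2 Cu atoms are independent, so intensities follow the terms of (0.69150 + 0.30850)^2.
P(M) = 0.69150^2 = 0.478172
P(M+2) = 2 × 0.69150^1 × 0.30850^1 = 0.426656
P(M+4) = 0.30850^2 = 0.095172
The M peak is largest (0.478172); scaling to 100 gives 100.0 : 89.2 : 19.9.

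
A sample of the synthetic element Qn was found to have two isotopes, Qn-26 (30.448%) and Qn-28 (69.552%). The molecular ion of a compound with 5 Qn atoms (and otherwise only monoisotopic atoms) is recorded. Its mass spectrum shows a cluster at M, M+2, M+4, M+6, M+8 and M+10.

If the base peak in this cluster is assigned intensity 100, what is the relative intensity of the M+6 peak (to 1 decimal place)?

87.6

Term probabilities: M 0.0026, M+2 0.0299, M+4 0.1366, M+6 0.3119, M+8 0.3563, M+10 0.1628. Base peak = M+8.
P(M+8) = C(5,4) × 0.30448^1 × 0.69552^4 = 5 × 0.30448 × 0.2340122 = 0.356260 (base)
P(M+6) = C(5,3) × 0.30448^2 × 0.69552^3 = 10 × 0.09270807 × 0.33645646 = 0.311922
Relative intensity = 0.311922 / 0.356260 × 100 = 87.6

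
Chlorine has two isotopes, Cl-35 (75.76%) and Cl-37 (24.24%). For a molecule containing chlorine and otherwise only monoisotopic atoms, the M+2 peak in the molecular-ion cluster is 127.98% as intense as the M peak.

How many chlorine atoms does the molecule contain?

With n Cl atoms, P(M+2)/P(M) = C(n,1)·p^(n−1)q / p^n = n·q/p = n · 0.2424/0.7576.
n = 1.2798 × 0.7576/0.2424 = 4.00 ≈ 4

4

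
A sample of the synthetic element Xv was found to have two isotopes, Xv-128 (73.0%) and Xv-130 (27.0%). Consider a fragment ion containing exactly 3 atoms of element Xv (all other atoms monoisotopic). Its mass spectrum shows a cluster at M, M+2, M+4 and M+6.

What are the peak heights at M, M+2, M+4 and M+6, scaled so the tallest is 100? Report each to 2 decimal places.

Expanding (0.730 + 0.270)^3:
P(M) = 0.730^3 = 0.389017
P(M+2) = 3 × 0.730^2 × 0.270^1 = 0.431649
P(M+4) = 3 × 0.730^1 × 0.270^2 = 0.159651
P(M+6) = 0.270^3 = 0.019683
The M+2 peak is largest (0.431649); scaling to 100 gives 90.12 : 100.00 : 36.99 : 4.56.

90.12 : 100.00 : 36.99 : 4.56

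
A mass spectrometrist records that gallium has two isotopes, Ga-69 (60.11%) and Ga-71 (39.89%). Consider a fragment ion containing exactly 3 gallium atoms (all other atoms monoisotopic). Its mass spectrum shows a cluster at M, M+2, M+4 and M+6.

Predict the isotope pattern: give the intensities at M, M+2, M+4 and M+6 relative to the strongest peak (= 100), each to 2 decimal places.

50.23 : 100.00 : 66.36 : 14.68

Expanding (0.6011 + 0.3989)^3:
P(M) = 0.6011^3 = 0.217190
P(M+2) = 3 × 0.6011^2 × 0.3989^1 = 0.432393
P(M+4) = 3 × 0.6011^1 × 0.3989^2 = 0.286943
P(M+6) = 0.3989^3 = 0.063473
The M+2 peak is largest (0.432393); scaling to 100 gives 50.23 : 100.00 : 66.36 : 14.68.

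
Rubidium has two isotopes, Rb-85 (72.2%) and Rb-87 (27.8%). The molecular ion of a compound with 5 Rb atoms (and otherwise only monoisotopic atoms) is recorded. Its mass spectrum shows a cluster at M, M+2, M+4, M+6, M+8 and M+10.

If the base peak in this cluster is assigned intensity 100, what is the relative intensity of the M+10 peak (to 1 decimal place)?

0.4

Term probabilities: M 0.1962, M+2 0.3777, M+4 0.2909, M+6 0.1120, M+8 0.0216, M+10 0.0017. Base peak = M+2.
P(M+2) = C(5,1) × 0.722^4 × 0.278^1 = 5 × 0.27173701 × 0.2780 = 0.377714 (base)
P(M+10) = C(5,5) × 0.722^0 × 0.278^5 = 1 × 1.0000 × 0.00166044 = 0.001660
Relative intensity = 0.001660 / 0.377714 × 100 = 0.4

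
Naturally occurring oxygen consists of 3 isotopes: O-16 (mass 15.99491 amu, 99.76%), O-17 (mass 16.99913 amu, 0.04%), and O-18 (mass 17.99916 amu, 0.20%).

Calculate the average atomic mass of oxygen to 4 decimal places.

Weight each isotope mass by its fractional abundance: 0.9976 × 15.99491 + 0.0004 × 16.99913 + 0.0020 × 17.99916
= 15.956522 + 0.006800 + 0.035998 = 15.999320 amu

15.9993 amu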